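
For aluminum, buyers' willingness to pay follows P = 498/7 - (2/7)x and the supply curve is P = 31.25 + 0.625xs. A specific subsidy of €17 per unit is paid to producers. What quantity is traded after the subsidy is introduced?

x' = 1062/17

Pre-subsidy: 498/7 - (2/7)x = 31.25 + 0.625x gives x* = 2234/51 and P* = 2990/51.
With the subsidy, sellers receive Ps = Pb + 17 for each unit, where Pb is the price buyers pay.
On the curves, Pb = 498/7 - (2/7)x and Ps = 31.25 + 0.625x; the wedge Ps − Pb = 17 gives 31.25 + 0.625x − (498/7 - (2/7)x) = 17, so x' = 1062/17.
Then Pb = 498/7 − (2/7)·(1062/17) = 906/17 and Ps = 31.25 + 0.625·(1062/17) = 1195/17.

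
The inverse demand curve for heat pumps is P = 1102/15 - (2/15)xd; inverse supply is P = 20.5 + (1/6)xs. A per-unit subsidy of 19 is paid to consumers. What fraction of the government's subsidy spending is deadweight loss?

Pre-subsidy: 1102/15 - (2/15)x = 20.5 + (1/6)x gives x* = 1589/9 and P* = 1348/27.
With the rebate, buyers effectively pay Pb = Ps − 19, where Ps is the price sellers receive.
On the curves, Pb = 1102/15 - (2/15)x and Ps = 20.5 + (1/6)x; the wedge Ps − Pb = 19 gives 20.5 + (1/6)x − (1102/15 - (2/15)x) = 19, so x' = 2159/9.
Then Pb = 1102/15 − (2/15)·(2159/9) = 1120/27 and Ps = 20.5 + (1/6)·(2159/9) = 1633/27.
ΔCS = ½(1589/9 + 2159/9)(1348/27 − 1120/27) = 142424/81; ΔPS = ½(1589/9 + 2159/9)(1633/27 − 1348/27) = 178030/81.
Government spending = 19 × 2159/9 = 41021/9.
DWL = ½ × 19 × (2159/9 − 1589/9) = 1805/3; fraction = (1805/3) / (41021/9) = 285/2159.

DWL / government spending = 285/2159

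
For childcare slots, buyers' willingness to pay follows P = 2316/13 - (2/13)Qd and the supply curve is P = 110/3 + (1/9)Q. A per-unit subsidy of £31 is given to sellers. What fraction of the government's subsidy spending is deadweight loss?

DWL / government spending = 39/434

Pre-subsidy: 2316/13 - (2/13)Q = 110/3 + (1/9)Q gives Q* = 534 and P* = 96.
With the subsidy, sellers receive Ps = Pb + 31 for each unit, where Pb is the price buyers pay.
On the curves, Pb = 2316/13 - (2/13)Q and Ps = 110/3 + (1/9)Q; the wedge Ps − Pb = 31 gives 110/3 + (1/9)Q − (2316/13 - (2/13)Q) = 31, so Q' = 651.
Then Pb = 2316/13 − (2/13)·651 = 78 and Ps = 110/3 + (1/9)·651 = 109.
ΔCS = ½(534 + 651)(96 − 78) = 10665; ΔPS = ½(534 + 651)(109 − 96) = 7702.5.
Government spending = 31 × 651 = 20181.
DWL = ½ × 31 × (651 − 534) = 1813.5; fraction = 1813.5 / 20181 = 39/434.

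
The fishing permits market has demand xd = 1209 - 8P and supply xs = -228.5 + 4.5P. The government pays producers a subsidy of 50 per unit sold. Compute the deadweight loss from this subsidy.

Deadweight loss = 3600

Pre-subsidy: 1209 - 8P = -228.5 + 4.5P gives P* = 115, x* = 289.
With the subsidy, sellers receive Ps = Pb + 50 for each unit, where Pb is the price buyers pay.
Supply in terms of Pb becomes xs = -228.5 + 4.5(Pb + 50) = -3.5 + 4.5Pb. Setting this equal to demand: 1209 - 8Pb = -3.5 + 4.5Pb, so Pb = 97.
Sellers receive Ps = 97 + 50 = 147; x' = 1209 − 8·97 = 433.
The subsidy expands output by 433 − 289 = 144 past the efficient level; on those units the gap between marginal cost and willingness to pay runs from 0 up to 50.
DWL = ½ × 50 × 144 = 3600.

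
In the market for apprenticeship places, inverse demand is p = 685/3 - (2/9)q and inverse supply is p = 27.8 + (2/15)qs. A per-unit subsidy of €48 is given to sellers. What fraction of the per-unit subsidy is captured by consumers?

Pre-subsidy: 685/3 - (2/9)q = 27.8 + (2/15)q gives q* = 564 and p* = 103.
With the subsidy, sellers receive ps = pb + 48 for each unit, where pb is the price buyers pay.
On the curves, pb = 685/3 - (2/9)q and ps = 27.8 + (2/15)q; the wedge ps − pb = 48 gives 27.8 + (2/15)q − (685/3 - (2/9)q) = 48, so q' = 699.
Then pb = 685/3 − (2/9)·699 = 73 and ps = 27.8 + (2/15)·699 = 121.
Buyers' price falls by p* − pb = 103 − 73 = 30; sellers' price rises by ps − p* = 121 − 103 = 18.
So consumers capture 30/48 = 0.625 of each unit of subsidy.

Consumer share = 0.625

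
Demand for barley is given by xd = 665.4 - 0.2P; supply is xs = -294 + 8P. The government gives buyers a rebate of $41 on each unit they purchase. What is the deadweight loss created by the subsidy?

Deadweight loss = $164

Pre-subsidy: 665.4 - 0.2P = -294 + 8P gives P* = 117, x* = 642.
With the rebate, buyers effectively pay Pb = Ps − 41, where Ps is the price sellers receive.
Demand in terms of Ps becomes xd = 665.4 − 0.2(Ps − 41) = 673.6 - 0.2Ps. Setting this equal to supply: 673.6 - 0.2Ps = -294 + 8Ps, so Ps = 118.
Buyers pay Pb = 118 − 41 = 77; x' = -294 + 8·118 = 650.
The subsidy expands output by 650 − 642 = 8 past the efficient level; on those units the gap between marginal cost and willingness to pay runs from 0 up to 41.
DWL = ½ × 41 × 8 = 164.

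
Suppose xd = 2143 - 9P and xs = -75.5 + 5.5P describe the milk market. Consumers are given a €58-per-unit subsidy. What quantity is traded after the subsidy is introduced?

x' = 964

Pre-subsidy: 2143 - 9P = -75.5 + 5.5P gives P* = 153, x* = 766.
With the rebate, buyers effectively pay Pb = Ps − 58, where Ps is the price sellers receive.
Demand in terms of Ps becomes xd = 2143 − 9(Ps − 58) = 2665 - 9Ps. Setting this equal to supply: 2665 - 9Ps = -75.5 + 5.5Ps, so Ps = 189.
Buyers pay Pb = 189 − 58 = 131; x' = -75.5 + 5.5·189 = 964.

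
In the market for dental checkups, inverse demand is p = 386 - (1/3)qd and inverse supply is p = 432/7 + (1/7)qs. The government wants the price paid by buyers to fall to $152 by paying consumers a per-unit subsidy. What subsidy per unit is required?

Required subsidy s = $10 per unit

At a buyer price of 152, quantity demanded is 1158 − 3·152 = 702.
Sellers supply 702 only when they receive ps = 432/7 + (1/7)·702 = 162.
s = ps − pb = 162 − 152 = 10.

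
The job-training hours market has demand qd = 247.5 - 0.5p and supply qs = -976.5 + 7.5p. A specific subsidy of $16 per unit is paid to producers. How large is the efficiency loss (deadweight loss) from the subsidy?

Deadweight loss = $60

Pre-subsidy: 247.5 - 0.5p = -976.5 + 7.5p gives p* = 153, q* = 171.
With the subsidy, sellers receive ps = pb + 16 for each unit, where pb is the price buyers pay.
Supply in terms of pb becomes qs = -976.5 + 7.5(pb + 16) = -856.5 + 7.5pb. Setting this equal to demand: 247.5 - 0.5pb = -856.5 + 7.5pb, so pb = 138.
Sellers receive ps = 138 + 16 = 154; q' = 247.5 − 0.5·138 = 178.5.
The subsidy expands output by 178.5 − 171 = 7.5 past the efficient level; on those units the gap between marginal cost and willingness to pay runs from 0 up to 16.
DWL = ½ × 16 × 7.5 = 60.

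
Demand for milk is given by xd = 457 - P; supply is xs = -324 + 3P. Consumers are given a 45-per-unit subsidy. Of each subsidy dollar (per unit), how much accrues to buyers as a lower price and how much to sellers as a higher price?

Buyers gain 33.75 per unit; sellers gain 11.25 per unit

Pre-subsidy: 457 - P = -324 + 3P gives P* = 195.25, x* = 261.75.
With the rebate, buyers effectively pay Pb = Ps − 45, where Ps is the price sellers receive.
Demand in terms of Ps becomes xd = 457 − 1(Ps − 45) = 502 - Ps. Setting this equal to supply: 502 - Ps = -324 + 3Ps, so Ps = 206.5.
Buyers pay Pb = 206.5 − 45 = 161.5; x' = -324 + 3·206.5 = 295.5.
Buyers' price falls by P* − Pb = 195.25 − 161.5 = 33.75; sellers' price rises by Ps − P* = 206.5 − 195.25 = 11.25.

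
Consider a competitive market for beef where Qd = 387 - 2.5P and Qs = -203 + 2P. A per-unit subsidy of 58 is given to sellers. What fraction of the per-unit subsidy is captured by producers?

Pre-subsidy: 387 - 2.5P = -203 + 2P gives P* = 1180/9, Q* = 533/9.
With the subsidy, sellers receive Ps = Pb + 58 for each unit, where Pb is the price buyers pay.
Supply in terms of Pb becomes Qs = -203 + 2(Pb + 58) = -87 + 2Pb. Setting this equal to demand: 387 - 2.5Pb = -87 + 2Pb, so Pb = 316/3.
Sellers receive Ps = 316/3 + 58 = 490/3; Q' = 387 − 2.5·(316/3) = 371/3.
Buyers' price falls by P* − Pb = 1180/9 − 316/3 = 232/9; sellers' price rises by Ps − P* = 490/3 − 1180/9 = 290/9.
So producers capture (290/9)/58 = 5/9 of each unit of subsidy.

Producer share = 5/9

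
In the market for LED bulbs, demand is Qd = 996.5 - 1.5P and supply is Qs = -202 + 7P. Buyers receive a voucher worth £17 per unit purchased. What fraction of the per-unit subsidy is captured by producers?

Pre-subsidy: 996.5 - 1.5P = -202 + 7P gives P* = 141, Q* = 785.
With the rebate, buyers effectively pay Pb = Ps − 17, where Ps is the price sellers receive.
Demand in terms of Ps becomes Qd = 996.5 − 1.5(Ps − 17) = 1022 - 1.5Ps. Setting this equal to supply: 1022 - 1.5Ps = -202 + 7Ps, so Ps = 144.
Buyers pay Pb = 144 − 17 = 127; Q' = -202 + 7·144 = 806.
Buyers' price falls by P* − Pb = 141 − 127 = 14; sellers' price rises by Ps − P* = 144 − 141 = 3.
So producers capture 3/17 = 3/17 of each unit of subsidy.

Producer share = 3/17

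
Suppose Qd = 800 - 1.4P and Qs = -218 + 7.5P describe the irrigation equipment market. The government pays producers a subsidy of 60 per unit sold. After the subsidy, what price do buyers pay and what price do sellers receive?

Buyers pay 5680/89; sellers receive 11020/89

Pre-subsidy: 800 - 1.4P = -218 + 7.5P gives P* = 10180/89, Q* = 56948/89.
With the subsidy, sellers receive Ps = Pb + 60 for each unit, where Pb is the price buyers pay.
Supply in terms of Pb becomes Qs = -218 + 7.5(Pb + 60) = 232 + 7.5Pb. Setting this equal to demand: 800 - 1.4Pb = 232 + 7.5Pb, so Pb = 5680/89.
Sellers receive Ps = 5680/89 + 60 = 11020/89; Q' = 800 − 1.4·(5680/89) = 63248/89.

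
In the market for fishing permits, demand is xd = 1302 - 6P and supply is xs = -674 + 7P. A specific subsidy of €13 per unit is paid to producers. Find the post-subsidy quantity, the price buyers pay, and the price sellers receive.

x' = 432; buyers pay €145; sellers receive €158

Pre-subsidy: 1302 - 6P = -674 + 7P gives P* = 152, x* = 390.
With the subsidy, sellers receive Ps = Pb + 13 for each unit, where Pb is the price buyers pay.
Supply in terms of Pb becomes xs = -674 + 7(Pb + 13) = -583 + 7Pb. Setting this equal to demand: 1302 - 6Pb = -583 + 7Pb, so Pb = 145.
Sellers receive Ps = 145 + 13 = 158; x' = 1302 − 6·145 = 432.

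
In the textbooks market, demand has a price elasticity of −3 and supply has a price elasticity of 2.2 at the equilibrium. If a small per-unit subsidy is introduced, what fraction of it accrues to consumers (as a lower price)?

For a small subsidy around the equilibrium, the benefit split depends on the relative slopes, which at a point are proportional to the elasticities.
Buyer share = εs/(εs + |εd|) = 2.2/(2.2 + 3) = 11/26; seller share = |εd|/(εs + |εd|) = 15/26.

Consumer share = 11/26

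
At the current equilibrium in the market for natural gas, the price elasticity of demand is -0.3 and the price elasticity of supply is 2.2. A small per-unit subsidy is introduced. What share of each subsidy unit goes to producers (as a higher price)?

Producer share = 0.12

For a small subsidy around the equilibrium, the benefit split depends on the relative slopes, which at a point are proportional to the elasticities.
Buyer share = εs/(εs + |εd|) = 2.2/(2.2 + 0.3) = 0.88; seller share = |εd|/(εs + |εd|) = 0.12.
So producers capture 0.12 of the subsidy.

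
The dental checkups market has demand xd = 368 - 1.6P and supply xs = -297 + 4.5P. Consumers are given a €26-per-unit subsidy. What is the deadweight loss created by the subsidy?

Pre-subsidy: 368 - 1.6P = -297 + 4.5P gives P* = 6650/61, x* = 11808/61.
With the rebate, buyers effectively pay Pb = Ps − 26, where Ps is the price sellers receive.
Demand in terms of Ps becomes xd = 368 − 1.6(Ps − 26) = 409.6 - 1.6Ps. Setting this equal to supply: 409.6 - 1.6Ps = -297 + 4.5Ps, so Ps = 7066/61.
Buyers pay Pb = 7066/61 − 26 = 5480/61; x' = -297 + 4.5·(7066/61) = 13680/61.
The subsidy expands output by 13680/61 − 11808/61 = 1872/61 past the efficient level; on those units the gap between marginal cost and willingness to pay runs from 0 up to 26.
DWL = ½ × 26 × 1872/61 = 24336/61.

Deadweight loss = 24336/61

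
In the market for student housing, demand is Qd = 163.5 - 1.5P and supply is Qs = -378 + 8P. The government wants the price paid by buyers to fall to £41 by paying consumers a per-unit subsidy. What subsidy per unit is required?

At a buyer price of 41, quantity demanded is 163.5 − 1.5·41 = 102.
Sellers supply 102 only when they receive Ps with -378 + 8·Ps = 102, i.e. Ps = 60.
s = Ps − Pb = 60 − 41 = 19.

Required subsidy s = £19 per unit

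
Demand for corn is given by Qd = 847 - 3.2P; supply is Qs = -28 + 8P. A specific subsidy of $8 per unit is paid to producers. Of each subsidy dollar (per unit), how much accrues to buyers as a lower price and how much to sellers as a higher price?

Buyers gain 40/7 per unit; sellers gain 16/7 per unit

Pre-subsidy: 847 - 3.2P = -28 + 8P gives P* = 78.125, Q* = 597.
With the subsidy, sellers receive Ps = Pb + 8 for each unit, where Pb is the price buyers pay.
Supply in terms of Pb becomes Qs = -28 + 8(Pb + 8) = 36 + 8Pb. Setting this equal to demand: 847 - 3.2Pb = 36 + 8Pb, so Pb = 4055/56.
Sellers receive Ps = 4055/56 + 8 = 4503/56; Q' = 847 − 3.2·(4055/56) = 4307/7.
Buyers' price falls by P* − Pb = 78.125 − 4055/56 = 40/7; sellers' price rises by Ps − P* = 4503/56 − 78.125 = 16/7.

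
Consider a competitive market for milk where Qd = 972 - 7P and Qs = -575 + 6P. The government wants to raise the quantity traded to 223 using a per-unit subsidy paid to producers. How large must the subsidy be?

At Q = 223, invert demand for the buyer price: Pb = (972 − 223)/7 = 107; invert supply for the seller price: Ps = (223 − (-575))/6 = 133.
The subsidy must fill the gap: s = Ps − Pb = 133 − 107 = 26.

Required subsidy s = 26 per unit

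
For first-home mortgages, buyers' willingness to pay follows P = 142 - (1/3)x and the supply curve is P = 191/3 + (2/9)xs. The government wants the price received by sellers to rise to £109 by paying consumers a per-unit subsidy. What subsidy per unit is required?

At a seller price of 109, quantity supplied is -286.5 + 4.5·109 = 204.
Buyers absorb 204 only when they pay Pb = 142 − (1/3)·204 = 74.
s = Ps − Pb = 109 − 74 = 35.

Required subsidy s = £35 per unit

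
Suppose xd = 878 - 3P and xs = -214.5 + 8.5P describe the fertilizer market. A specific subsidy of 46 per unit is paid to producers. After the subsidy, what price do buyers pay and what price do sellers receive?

Buyers pay 61; sellers receive 107

Pre-subsidy: 878 - 3P = -214.5 + 8.5P gives P* = 95, x* = 593.
With the subsidy, sellers receive Ps = Pb + 46 for each unit, where Pb is the price buyers pay.
Supply in terms of Pb becomes xs = -214.5 + 8.5(Pb + 46) = 176.5 + 8.5Pb. Setting this equal to demand: 878 - 3Pb = 176.5 + 8.5Pb, so Pb = 61.
Sellers receive Ps = 61 + 46 = 107; x' = 878 − 3·61 = 695.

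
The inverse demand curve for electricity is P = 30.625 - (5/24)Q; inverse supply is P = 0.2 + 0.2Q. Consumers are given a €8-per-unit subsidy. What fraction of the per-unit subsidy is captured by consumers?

Pre-subsidy: 30.625 - (5/24)Q = 0.2 + 0.2Q gives Q* = 3651/49 and P* = 740/49.
With the rebate, buyers effectively pay Pb = Ps − 8, where Ps is the price sellers receive.
On the curves, Pb = 30.625 - (5/24)Q and Ps = 0.2 + 0.2Q; the wedge Ps − Pb = 8 gives 0.2 + 0.2Q − (30.625 - (5/24)Q) = 8, so Q' = 4611/49.
Then Pb = 30.625 − (5/24)·(4611/49) = 540/49 and Ps = 0.2 + 0.2·(4611/49) = 932/49.
Buyers' price falls by P* − Pb = 740/49 − 540/49 = 200/49; sellers' price rises by Ps − P* = 932/49 − 740/49 = 192/49.
So consumers capture (200/49)/8 = 25/49 of each unit of subsidy.

Consumer share = 25/49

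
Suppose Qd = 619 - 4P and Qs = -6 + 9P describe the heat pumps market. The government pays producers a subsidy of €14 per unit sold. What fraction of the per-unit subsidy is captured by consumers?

Pre-subsidy: 619 - 4P = -6 + 9P gives P* = 625/13, Q* = 5547/13.
With the subsidy, sellers receive Ps = Pb + 14 for each unit, where Pb is the price buyers pay.
Supply in terms of Pb becomes Qs = -6 + 9(Pb + 14) = 120 + 9Pb. Setting this equal to demand: 619 - 4Pb = 120 + 9Pb, so Pb = 499/13.
Sellers receive Ps = 499/13 + 14 = 681/13; Q' = 619 − 4·(499/13) = 6051/13.
Buyers' price falls by P* − Pb = 625/13 − 499/13 = 126/13; sellers' price rises by Ps − P* = 681/13 − 625/13 = 56/13.
So consumers capture (126/13)/14 = 9/13 of each unit of subsidy.

Consumer share = 9/13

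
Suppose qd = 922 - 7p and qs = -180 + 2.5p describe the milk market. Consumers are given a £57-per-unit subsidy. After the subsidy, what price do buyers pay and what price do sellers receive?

Buyers pay £101; sellers receive £158

Pre-subsidy: 922 - 7p = -180 + 2.5p gives p* = 116, q* = 110.
With the rebate, buyers effectively pay pb = ps − 57, where ps is the price sellers receive.
Demand in terms of ps becomes qd = 922 − 7(ps − 57) = 1321 - 7ps. Setting this equal to supply: 1321 - 7ps = -180 + 2.5ps, so ps = 158.
Buyers pay pb = 158 − 57 = 101; q' = -180 + 2.5·158 = 215.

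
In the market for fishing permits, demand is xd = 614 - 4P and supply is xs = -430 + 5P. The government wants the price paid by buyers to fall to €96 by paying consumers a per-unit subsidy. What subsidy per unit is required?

Required subsidy s = €36 per unit

At a buyer price of 96, quantity demanded is 614 − 4·96 = 230.
Sellers supply 230 only when they receive Ps with -430 + 5·Ps = 230, i.e. Ps = 132.
s = Ps − Pb = 132 − 96 = 36.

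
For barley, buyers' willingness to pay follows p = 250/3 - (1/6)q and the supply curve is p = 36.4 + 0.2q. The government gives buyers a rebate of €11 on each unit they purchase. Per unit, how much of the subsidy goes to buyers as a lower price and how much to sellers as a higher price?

Pre-subsidy: 250/3 - (1/6)q = 36.4 + 0.2q gives q* = 128 and p* = 62.
With the rebate, buyers effectively pay pb = ps − 11, where ps is the price sellers receive.
On the curves, pb = 250/3 - (1/6)q and ps = 36.4 + 0.2q; the wedge ps − pb = 11 gives 36.4 + 0.2q − (250/3 - (1/6)q) = 11, so q' = 158.
Then pb = 250/3 − (1/6)·158 = 57 and ps = 36.4 + 0.2·158 = 68.
Buyers' price falls by p* − pb = 62 − 57 = 5; sellers' price rises by ps − p* = 68 − 62 = 6.

Buyers gain €5 per unit; sellers gain €6 per unit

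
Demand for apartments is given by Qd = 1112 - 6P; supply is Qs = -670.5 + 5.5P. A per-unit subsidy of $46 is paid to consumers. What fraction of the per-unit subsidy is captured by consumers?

Consumer share = 11/23

Pre-subsidy: 1112 - 6P = -670.5 + 5.5P gives P* = 155, Q* = 182.
With the rebate, buyers effectively pay Pb = Ps − 46, where Ps is the price sellers receive.
Demand in terms of Ps becomes Qd = 1112 − 6(Ps − 46) = 1388 - 6Ps. Setting this equal to supply: 1388 - 6Ps = -670.5 + 5.5Ps, so Ps = 179.
Buyers pay Pb = 179 − 46 = 133; Q' = -670.5 + 5.5·179 = 314.
Buyers' price falls by P* − Pb = 155 − 133 = 22; sellers' price rises by Ps − P* = 179 − 155 = 24.
So consumers capture 22/46 = 11/23 of each unit of subsidy.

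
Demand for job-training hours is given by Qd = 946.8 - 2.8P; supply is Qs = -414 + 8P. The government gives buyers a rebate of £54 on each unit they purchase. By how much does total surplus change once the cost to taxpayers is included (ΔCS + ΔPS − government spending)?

Net change in total surplus = -£3024

Pre-subsidy: 946.8 - 2.8P = -414 + 8P gives P* = 126, Q* = 594.
With the rebate, buyers effectively pay Pb = Ps − 54, where Ps is the price sellers receive.
Demand in terms of Ps becomes Qd = 946.8 − 2.8(Ps − 54) = 1098 - 2.8Ps. Setting this equal to supply: 1098 - 2.8Ps = -414 + 8Ps, so Ps = 140.
Buyers pay Pb = 140 − 54 = 86; Q' = -414 + 8·140 = 706.
ΔCS = ½(594 + 706)(126 − 86) = 26000; ΔPS = ½(594 + 706)(140 − 126) = 9100.
Government spending = 54 × 706 = 38124.
Net change = 26000 + 9100 − 38124 = -3024. The loss equals the DWL triangle ½·54·112.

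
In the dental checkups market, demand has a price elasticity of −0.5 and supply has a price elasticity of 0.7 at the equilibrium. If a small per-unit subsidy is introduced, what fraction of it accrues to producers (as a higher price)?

Producer share = 5/12

For a small subsidy around the equilibrium, the benefit split depends on the relative slopes, which at a point are proportional to the elasticities.
Buyer share = εs/(εs + |εd|) = 0.7/(0.7 + 0.5) = 7/12; seller share = |εd|/(εs + |εd|) = 5/12.
So producers capture 5/12 of the subsidy.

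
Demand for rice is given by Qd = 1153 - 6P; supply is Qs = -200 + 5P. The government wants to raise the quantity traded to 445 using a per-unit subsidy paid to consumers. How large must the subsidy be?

Required subsidy s = 11 per unit

At Q = 445, invert demand for the buyer price: Pb = (1153 − 445)/6 = 118; invert supply for the seller price: Ps = (445 − (-200))/5 = 129.
The subsidy must fill the gap: s = Ps − Pb = 129 − 118 = 11.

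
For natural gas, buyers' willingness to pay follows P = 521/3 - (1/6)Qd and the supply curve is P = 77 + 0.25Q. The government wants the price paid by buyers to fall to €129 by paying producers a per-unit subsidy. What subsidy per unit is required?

Required subsidy s = €15 per unit

At a buyer price of 129, quantity demanded is 1042 − 6·129 = 268.
Sellers supply 268 only when they receive Ps = 77 + 0.25·268 = 144.
s = Ps − Pb = 144 − 129 = 15.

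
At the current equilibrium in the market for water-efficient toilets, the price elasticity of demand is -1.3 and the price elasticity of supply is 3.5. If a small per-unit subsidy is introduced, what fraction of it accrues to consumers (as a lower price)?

For a small subsidy around the equilibrium, the benefit split depends on the relative slopes, which at a point are proportional to the elasticities.
Buyer share = εs/(εs + |εd|) = 3.5/(3.5 + 1.3) = 35/48; seller share = |εd|/(εs + |εd|) = 13/48.

Consumer share = 35/48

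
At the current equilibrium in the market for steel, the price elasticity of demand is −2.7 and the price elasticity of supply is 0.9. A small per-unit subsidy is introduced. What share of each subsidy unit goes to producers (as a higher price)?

Producer share = 0.75

For a small subsidy around the equilibrium, the benefit split depends on the relative slopes, which at a point are proportional to the elasticities.
Buyer share = εs/(εs + |εd|) = 0.9/(0.9 + 2.7) = 0.25; seller share = |εd|/(εs + |εd|) = 0.75.
So producers capture 0.75 of the subsidy.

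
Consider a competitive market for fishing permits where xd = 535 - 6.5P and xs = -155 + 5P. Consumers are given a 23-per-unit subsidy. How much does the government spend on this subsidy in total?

Government cost = 4830

Pre-subsidy: 535 - 6.5P = -155 + 5P gives P* = 60, x* = 145.
With the rebate, buyers effectively pay Pb = Ps − 23, where Ps is the price sellers receive.
Demand in terms of Ps becomes xd = 535 − 6.5(Ps − 23) = 684.5 - 6.5Ps. Setting this equal to supply: 684.5 - 6.5Ps = -155 + 5Ps, so Ps = 73.
Buyers pay Pb = 73 − 23 = 50; x' = -155 + 5·73 = 210.
Government outlay = subsidy × quantity = 23 × 210 = 4830.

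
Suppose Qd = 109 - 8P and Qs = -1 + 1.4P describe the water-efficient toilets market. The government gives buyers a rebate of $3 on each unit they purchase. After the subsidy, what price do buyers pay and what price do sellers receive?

Buyers pay 529/47; sellers receive 670/47

Pre-subsidy: 109 - 8P = -1 + 1.4P gives P* = 550/47, Q* = 723/47.
With the rebate, buyers effectively pay Pb = Ps − 3, where Ps is the price sellers receive.
Demand in terms of Ps becomes Qd = 109 − 8(Ps − 3) = 133 - 8Ps. Setting this equal to supply: 133 - 8Ps = -1 + 1.4Ps, so Ps = 670/47.
Buyers pay Pb = 670/47 − 3 = 529/47; Q' = -1 + 1.4·(670/47) = 891/47.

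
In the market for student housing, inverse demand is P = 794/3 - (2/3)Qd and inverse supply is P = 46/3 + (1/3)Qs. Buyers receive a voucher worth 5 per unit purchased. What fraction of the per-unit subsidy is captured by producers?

Producer share = 1/3

Pre-subsidy: 794/3 - (2/3)Q = 46/3 + (1/3)Q gives Q* = 748/3 and P* = 886/9.
With the rebate, buyers effectively pay Pb = Ps − 5, where Ps is the price sellers receive.
On the curves, Pb = 794/3 - (2/3)Q and Ps = 46/3 + (1/3)Q; the wedge Ps − Pb = 5 gives 46/3 + (1/3)Q − (794/3 - (2/3)Q) = 5, so Q' = 763/3.
Then Pb = 794/3 − (2/3)·(763/3) = 856/9 and Ps = 46/3 + (1/3)·(763/3) = 901/9.
Buyers' price falls by P* − Pb = 886/9 − 856/9 = 10/3; sellers' price rises by Ps − P* = 901/9 − 886/9 = 5/3.
So producers capture (5/3)/5 = 1/3 of each unit of subsidy.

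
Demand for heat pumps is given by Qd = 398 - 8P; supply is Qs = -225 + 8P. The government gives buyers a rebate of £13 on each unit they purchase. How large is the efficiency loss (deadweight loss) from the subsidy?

Deadweight loss = £338

Pre-subsidy: 398 - 8P = -225 + 8P gives P* = 38.9375, Q* = 86.5.
With the rebate, buyers effectively pay Pb = Ps − 13, where Ps is the price sellers receive.
Demand in terms of Ps becomes Qd = 398 − 8(Ps − 13) = 502 - 8Ps. Setting this equal to supply: 502 - 8Ps = -225 + 8Ps, so Ps = 45.4375.
Buyers pay Pb = 45.4375 − 13 = 32.4375; Q' = -225 + 8·45.4375 = 138.5.
The subsidy expands output by 138.5 − 86.5 = 52 past the efficient level; on those units the gap between marginal cost and willingness to pay runs from 0 up to 13.
DWL = ½ × 13 × 52 = 338.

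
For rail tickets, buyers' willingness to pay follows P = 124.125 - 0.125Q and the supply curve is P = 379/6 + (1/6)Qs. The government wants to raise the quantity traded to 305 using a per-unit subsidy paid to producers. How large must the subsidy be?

Required subsidy s = 28 per unit

At Q = 305, from the demand curve buyers pay Pb = 124.125 − 0.125·305 = 86; from the supply curve sellers need Ps = 379/6 + (1/6)·305 = 114.
The subsidy must fill the gap: s = Ps − Pb = 114 − 86 = 28.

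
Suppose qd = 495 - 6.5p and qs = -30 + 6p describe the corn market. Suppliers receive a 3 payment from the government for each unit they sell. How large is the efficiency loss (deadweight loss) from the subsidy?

Deadweight loss = 14.04

Pre-subsidy: 495 - 6.5p = -30 + 6p gives p* = 42, q* = 222.
With the subsidy, sellers receive ps = pb + 3 for each unit, where pb is the price buyers pay.
Supply in terms of pb becomes qs = -30 + 6(pb + 3) = -12 + 6pb. Setting this equal to demand: 495 - 6.5pb = -12 + 6pb, so pb = 40.56.
Sellers receive ps = 40.56 + 3 = 43.56; q' = 495 − 6.5·40.56 = 231.36.
The subsidy expands output by 231.36 − 222 = 9.36 past the efficient level; on those units the gap between marginal cost and willingness to pay runs from 0 up to 3.
DWL = ½ × 3 × 9.36 = 14.04.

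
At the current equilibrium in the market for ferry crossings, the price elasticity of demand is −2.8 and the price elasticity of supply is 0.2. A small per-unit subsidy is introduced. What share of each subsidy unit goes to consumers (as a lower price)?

Consumer share = 1/15

For a small subsidy around the equilibrium, the benefit split depends on the relative slopes, which at a point are proportional to the elasticities.
Buyer share = εs/(εs + |εd|) = 0.2/(0.2 + 2.8) = 1/15; seller share = |εd|/(εs + |εd|) = 14/15.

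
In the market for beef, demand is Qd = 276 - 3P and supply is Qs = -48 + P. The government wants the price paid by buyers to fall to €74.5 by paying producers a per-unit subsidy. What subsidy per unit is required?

At a buyer price of 74.5, quantity demanded is 276 − 3·74.5 = 52.5.
Sellers supply 52.5 only when they receive Ps with -48 + 1·Ps = 52.5, i.e. Ps = 100.5.
s = Ps − Pb = 100.5 − 74.5 = 26.

Required subsidy s = €26 per unit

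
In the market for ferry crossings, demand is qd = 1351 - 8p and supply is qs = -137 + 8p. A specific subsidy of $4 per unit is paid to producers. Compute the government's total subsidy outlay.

Pre-subsidy: 1351 - 8p = -137 + 8p gives p* = 93, q* = 607.
With the subsidy, sellers receive ps = pb + 4 for each unit, where pb is the price buyers pay.
Supply in terms of pb becomes qs = -137 + 8(pb + 4) = -105 + 8pb. Setting this equal to demand: 1351 - 8pb = -105 + 8pb, so pb = 91.
Sellers receive ps = 91 + 4 = 95; q' = 1351 − 8·91 = 623.
Government outlay = subsidy × quantity = 4 × 623 = 2492.

Government cost = $2492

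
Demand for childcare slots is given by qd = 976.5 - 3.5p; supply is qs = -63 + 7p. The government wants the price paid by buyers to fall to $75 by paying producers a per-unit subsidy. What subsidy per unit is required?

At a buyer price of 75, quantity demanded is 976.5 − 3.5·75 = 714.
Sellers supply 714 only when they receive ps with -63 + 7·ps = 714, i.e. ps = 111.
s = ps − pb = 111 − 75 = 36.

Required subsidy s = $36 per unit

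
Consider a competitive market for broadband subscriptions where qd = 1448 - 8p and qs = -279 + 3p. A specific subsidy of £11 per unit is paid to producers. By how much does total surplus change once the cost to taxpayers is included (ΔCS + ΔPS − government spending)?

Net change in total surplus = -£132

Pre-subsidy: 1448 - 8p = -279 + 3p gives p* = 157, q* = 192.
With the subsidy, sellers receive ps = pb + 11 for each unit, where pb is the price buyers pay.
Supply in terms of pb becomes qs = -279 + 3(pb + 11) = -246 + 3pb. Setting this equal to demand: 1448 - 8pb = -246 + 3pb, so pb = 154.
Sellers receive ps = 154 + 11 = 165; q' = 1448 − 8·154 = 216.
ΔCS = ½(192 + 216)(157 − 154) = 612; ΔPS = ½(192 + 216)(165 − 157) = 1632.
Government spending = 11 × 216 = 2376.
Net change = 612 + 1632 − 2376 = -132. The loss equals the DWL triangle ½·11·24.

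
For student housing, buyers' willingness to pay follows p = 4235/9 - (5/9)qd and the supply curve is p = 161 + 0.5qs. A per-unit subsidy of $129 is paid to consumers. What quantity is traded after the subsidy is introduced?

Pre-subsidy: 4235/9 - (5/9)q = 161 + 0.5q gives q* = 5572/19 and p* = 5845/19.
With the rebate, buyers effectively pay pb = ps − 129, where ps is the price sellers receive.
On the curves, pb = 4235/9 - (5/9)q and ps = 161 + 0.5q; the wedge ps − pb = 129 gives 161 + 0.5q − (4235/9 - (5/9)q) = 129, so q' = 7894/19.
Then pb = 4235/9 − (5/9)·(7894/19) = 4555/19 and ps = 161 + 0.5·(7894/19) = 7006/19.

q' = 7894/19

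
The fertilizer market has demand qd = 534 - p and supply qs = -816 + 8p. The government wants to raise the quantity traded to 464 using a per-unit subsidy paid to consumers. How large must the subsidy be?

Required subsidy s = 90 per unit

At q = 464, invert demand for the buyer price: pb = (534 − 464)/1 = 70; invert supply for the seller price: ps = (464 − (-816))/8 = 160.
The subsidy must fill the gap: s = ps − pb = 160 − 70 = 90.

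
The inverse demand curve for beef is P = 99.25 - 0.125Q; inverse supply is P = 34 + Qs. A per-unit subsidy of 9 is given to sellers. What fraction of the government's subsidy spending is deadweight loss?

DWL / government spending = 2/33

Pre-subsidy: 99.25 - 0.125Q = 34 + Q gives Q* = 58 and P* = 92.
With the subsidy, sellers receive Ps = Pb + 9 for each unit, where Pb is the price buyers pay.
On the curves, Pb = 99.25 - 0.125Q and Ps = 34 + Q; the wedge Ps − Pb = 9 gives 34 + Q − (99.25 - 0.125Q) = 9, so Q' = 66.
Then Pb = 99.25 − 0.125·66 = 91 and Ps = 34 + 1·66 = 100.
ΔCS = ½(58 + 66)(92 − 91) = 62; ΔPS = ½(58 + 66)(100 − 92) = 496.
Government spending = 9 × 66 = 594.
DWL = ½ × 9 × (66 − 58) = 36; fraction = 36 / 594 = 2/33.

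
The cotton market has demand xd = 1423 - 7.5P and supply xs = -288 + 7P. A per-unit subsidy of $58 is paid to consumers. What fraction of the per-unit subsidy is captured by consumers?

Pre-subsidy: 1423 - 7.5P = -288 + 7P gives P* = 118, x* = 538.
With the rebate, buyers effectively pay Pb = Ps − 58, where Ps is the price sellers receive.
Demand in terms of Ps becomes xd = 1423 − 7.5(Ps − 58) = 1858 - 7.5Ps. Setting this equal to supply: 1858 - 7.5Ps = -288 + 7Ps, so Ps = 148.
Buyers pay Pb = 148 − 58 = 90; x' = -288 + 7·148 = 748.
Buyers' price falls by P* − Pb = 118 − 90 = 28; sellers' price rises by Ps − P* = 148 − 118 = 30.
So consumers capture 28/58 = 14/29 of each unit of subsidy.

Consumer share = 14/29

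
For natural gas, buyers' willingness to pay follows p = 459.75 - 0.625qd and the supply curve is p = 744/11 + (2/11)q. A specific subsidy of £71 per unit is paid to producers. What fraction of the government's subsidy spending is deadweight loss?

DWL / government spending = 22/287

Pre-subsidy: 459.75 - 0.625q = 744/11 + (2/11)q gives q* = 486 and p* = 156.
With the subsidy, sellers receive ps = pb + 71 for each unit, where pb is the price buyers pay.
On the curves, pb = 459.75 - 0.625q and ps = 744/11 + (2/11)q; the wedge ps − pb = 71 gives 744/11 + (2/11)q − (459.75 - 0.625q) = 71, so q' = 574.
Then pb = 459.75 − 0.625·574 = 101 and ps = 744/11 + (2/11)·574 = 172.
ΔCS = ½(486 + 574)(156 − 101) = 29150; ΔPS = ½(486 + 574)(172 − 156) = 8480.
Government spending = 71 × 574 = 40754.
DWL = ½ × 71 × (574 − 486) = 3124; fraction = 3124 / 40754 = 22/287.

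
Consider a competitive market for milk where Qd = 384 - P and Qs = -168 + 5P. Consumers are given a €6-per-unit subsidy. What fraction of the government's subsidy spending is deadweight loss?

DWL / government spending = 5/594

Pre-subsidy: 384 - P = -168 + 5P gives P* = 92, Q* = 292.
With the rebate, buyers effectively pay Pb = Ps − 6, where Ps is the price sellers receive.
Demand in terms of Ps becomes Qd = 384 − 1(Ps − 6) = 390 - Ps. Setting this equal to supply: 390 - Ps = -168 + 5Ps, so Ps = 93.
Buyers pay Pb = 93 − 6 = 87; Q' = -168 + 5·93 = 297.
ΔCS = ½(292 + 297)(92 − 87) = 1472.5; ΔPS = ½(292 + 297)(93 − 92) = 294.5.
Government spending = 6 × 297 = 1782.
DWL = ½ × 6 × (297 − 292) = 15; fraction = 15 / 1782 = 5/594.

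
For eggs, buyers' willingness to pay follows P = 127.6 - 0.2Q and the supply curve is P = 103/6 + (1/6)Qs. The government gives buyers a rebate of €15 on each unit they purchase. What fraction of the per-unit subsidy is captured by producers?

Pre-subsidy: 127.6 - 0.2Q = 103/6 + (1/6)Q gives Q* = 3313/11 and P* = 741/11.
With the rebate, buyers effectively pay Pb = Ps − 15, where Ps is the price sellers receive.
On the curves, Pb = 127.6 - 0.2Q and Ps = 103/6 + (1/6)Q; the wedge Ps − Pb = 15 gives 103/6 + (1/6)Q − (127.6 - 0.2Q) = 15, so Q' = 3763/11.
Then Pb = 127.6 − 0.2·(3763/11) = 651/11 and Ps = 103/6 + (1/6)·(3763/11) = 816/11.
Buyers' price falls by P* − Pb = 741/11 − 651/11 = 90/11; sellers' price rises by Ps − P* = 816/11 − 741/11 = 75/11.
So producers capture (75/11)/15 = 5/11 of each unit of subsidy.

Producer share = 5/11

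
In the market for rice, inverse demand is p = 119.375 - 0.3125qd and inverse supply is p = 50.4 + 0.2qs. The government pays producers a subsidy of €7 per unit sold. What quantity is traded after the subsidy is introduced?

Pre-subsidy: 119.375 - 0.3125q = 50.4 + 0.2q gives q* = 5518/41 and p* = 3170/41.
With the subsidy, sellers receive ps = pb + 7 for each unit, where pb is the price buyers pay.
On the curves, pb = 119.375 - 0.3125q and ps = 50.4 + 0.2q; the wedge ps − pb = 7 gives 50.4 + 0.2q − (119.375 - 0.3125q) = 7, so q' = 6078/41.
Then pb = 119.375 − 0.3125·(6078/41) = 2995/41 and ps = 50.4 + 0.2·(6078/41) = 3282/41.

q' = 6078/41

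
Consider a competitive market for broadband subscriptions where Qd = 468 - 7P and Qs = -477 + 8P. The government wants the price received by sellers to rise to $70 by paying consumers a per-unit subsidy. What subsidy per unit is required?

Required subsidy s = $15 per unit

At a seller price of 70, quantity supplied is -477 + 8·70 = 83.
Buyers absorb 83 only when they pay Pb with 468 − 7·Pb = 83, i.e. Pb = 55.
s = Ps − Pb = 70 − 55 = 15.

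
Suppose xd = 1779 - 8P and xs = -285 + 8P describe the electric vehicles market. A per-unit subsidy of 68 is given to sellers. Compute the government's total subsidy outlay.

Pre-subsidy: 1779 - 8P = -285 + 8P gives P* = 129, x* = 747.
With the subsidy, sellers receive Ps = Pb + 68 for each unit, where Pb is the price buyers pay.
Supply in terms of Pb becomes xs = -285 + 8(Pb + 68) = 259 + 8Pb. Setting this equal to demand: 1779 - 8Pb = 259 + 8Pb, so Pb = 95.
Sellers receive Ps = 95 + 68 = 163; x' = 1779 − 8·95 = 1019.
Government outlay = subsidy × quantity = 68 × 1019 = 69292.

Government cost = 69292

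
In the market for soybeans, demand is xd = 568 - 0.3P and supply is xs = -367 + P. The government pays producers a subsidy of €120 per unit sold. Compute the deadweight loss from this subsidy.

Deadweight loss = 21600/13

Pre-subsidy: 568 - 0.3P = -367 + P gives P* = 9350/13, x* = 4579/13.
With the subsidy, sellers receive Ps = Pb + 120 for each unit, where Pb is the price buyers pay.
Supply in terms of Pb becomes xs = -367 + 1(Pb + 120) = -247 + Pb. Setting this equal to demand: 568 - 0.3Pb = -247 + Pb, so Pb = 8150/13.
Sellers receive Ps = 8150/13 + 120 = 9710/13; x' = 568 − 0.3·(8150/13) = 4939/13.
The subsidy expands output by 4939/13 − 4579/13 = 360/13 past the efficient level; on those units the gap between marginal cost and willingness to pay runs from 0 up to 120.
DWL = ½ × 120 × 360/13 = 21600/13.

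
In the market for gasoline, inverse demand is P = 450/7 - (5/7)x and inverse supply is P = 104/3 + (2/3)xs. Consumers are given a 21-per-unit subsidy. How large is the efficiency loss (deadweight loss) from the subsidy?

Deadweight loss = 9261/58

Pre-subsidy: 450/7 - (5/7)x = 104/3 + (2/3)x gives x* = 622/29 and P* = 1420/29.
With the rebate, buyers effectively pay Pb = Ps − 21, where Ps is the price sellers receive.
On the curves, Pb = 450/7 - (5/7)x and Ps = 104/3 + (2/3)x; the wedge Ps − Pb = 21 gives 104/3 + (2/3)x − (450/7 - (5/7)x) = 21, so x' = 1063/29.
Then Pb = 450/7 − (5/7)·(1063/29) = 1105/29 and Ps = 104/3 + (2/3)·(1063/29) = 1714/29.
The subsidy expands output by 1063/29 − 622/29 = 441/29 past the efficient level; on those units the gap between marginal cost and willingness to pay runs from 0 up to 21.
DWL = ½ × 21 × 441/29 = 9261/58.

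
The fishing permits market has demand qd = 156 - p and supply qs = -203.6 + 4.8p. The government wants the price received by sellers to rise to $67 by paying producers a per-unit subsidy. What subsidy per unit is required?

At a seller price of 67, quantity supplied is -203.6 + 4.8·67 = 118.
Buyers absorb 118 only when they pay pb with 156 − 1·pb = 118, i.e. pb = 38.
s = ps − pb = 67 − 38 = 29.

Required subsidy s = $29 per unit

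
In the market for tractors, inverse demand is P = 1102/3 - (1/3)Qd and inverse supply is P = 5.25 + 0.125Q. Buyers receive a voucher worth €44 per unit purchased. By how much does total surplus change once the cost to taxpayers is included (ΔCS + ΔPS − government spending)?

Net change in total surplus = -€2112

Pre-subsidy: 1102/3 - (1/3)Q = 5.25 + 0.125Q gives Q* = 790 and P* = 104.
With the rebate, buyers effectively pay Pb = Ps − 44, where Ps is the price sellers receive.
On the curves, Pb = 1102/3 - (1/3)Q and Ps = 5.25 + 0.125Q; the wedge Ps − Pb = 44 gives 5.25 + 0.125Q − (1102/3 - (1/3)Q) = 44, so Q' = 886.
Then Pb = 1102/3 − (1/3)·886 = 72 and Ps = 5.25 + 0.125·886 = 116.
ΔCS = ½(790 + 886)(104 − 72) = 26816; ΔPS = ½(790 + 886)(116 − 104) = 10056.
Government spending = 44 × 886 = 38984.
Net change = 26816 + 10056 − 38984 = -2112. The loss equals the DWL triangle ½·44·96.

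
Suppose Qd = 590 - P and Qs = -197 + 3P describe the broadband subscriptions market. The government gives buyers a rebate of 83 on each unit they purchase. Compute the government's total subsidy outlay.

Government cost = 37806.5

Pre-subsidy: 590 - P = -197 + 3P gives P* = 196.75, Q* = 393.25.
With the rebate, buyers effectively pay Pb = Ps − 83, where Ps is the price sellers receive.
Demand in terms of Ps becomes Qd = 590 − 1(Ps − 83) = 673 - Ps. Setting this equal to supply: 673 - Ps = -197 + 3Ps, so Ps = 217.5.
Buyers pay Pb = 217.5 − 83 = 134.5; Q' = -197 + 3·217.5 = 455.5.
Government outlay = subsidy × quantity = 83 × 455.5 = 37806.5.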